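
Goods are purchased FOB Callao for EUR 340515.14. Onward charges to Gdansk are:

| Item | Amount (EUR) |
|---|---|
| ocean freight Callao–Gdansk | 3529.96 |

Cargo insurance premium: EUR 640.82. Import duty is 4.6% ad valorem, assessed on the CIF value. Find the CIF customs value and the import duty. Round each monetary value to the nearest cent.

CIF = FOB price + freight + insurance
CIF = 340515.14 + 3529.96 + 640.82 = 344685.92
Import duty = 344685.92 × 4.6% = 15855.55

CIF value: EUR 344685.92; import duty: EUR 15855.55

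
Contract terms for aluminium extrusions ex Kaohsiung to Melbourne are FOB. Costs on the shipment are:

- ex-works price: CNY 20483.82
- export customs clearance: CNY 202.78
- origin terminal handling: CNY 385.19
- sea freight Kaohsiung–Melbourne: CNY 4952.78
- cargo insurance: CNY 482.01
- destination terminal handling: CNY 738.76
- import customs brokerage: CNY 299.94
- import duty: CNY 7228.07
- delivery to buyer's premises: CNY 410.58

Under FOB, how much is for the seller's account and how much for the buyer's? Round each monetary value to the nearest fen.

FOB: the seller bears costs until goods are on board at the origin port; the buyer bears freight, insurance and all costs thereafter.
Seller's account: goods 20483.82 + export clearance 202.78 + origin terminal 385.19 = 21071.79
Buyer's account: freight 4952.78 + insurance 482.01 + destination terminal 738.76 + brokerage 299.94 + duty 7228.07 + delivery 410.58 = 14112.14

Seller: CNY 21071.79; buyer: CNY 14112.14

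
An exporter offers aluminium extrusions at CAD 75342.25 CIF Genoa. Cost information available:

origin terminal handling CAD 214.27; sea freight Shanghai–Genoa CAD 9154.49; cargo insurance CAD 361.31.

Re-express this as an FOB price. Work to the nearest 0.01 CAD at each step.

FOB price: CAD 65826.45

Not relevant to the conversion: origin terminal — on the seller under both CIF and FOB; already in the CIF price and stays in the FOB price.
From CIF to FOB, the seller no longer bears: freight, insurance.
FOB price = 75342.25 − 9154.49 − 361.31 = 65826.45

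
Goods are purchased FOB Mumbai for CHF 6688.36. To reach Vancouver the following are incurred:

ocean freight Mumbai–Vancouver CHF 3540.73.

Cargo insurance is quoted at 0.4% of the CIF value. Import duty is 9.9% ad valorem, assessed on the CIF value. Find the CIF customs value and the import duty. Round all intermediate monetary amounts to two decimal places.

Let C be the CIF value. C = FOB price + freight + 0.4% × C
C − 0.4% × C = 6688.36 + 3540.73
0.996 × C = 10229.09
C = 10229.09 / 0.996 = 10270.17
Insurance premium = 0.4% × 10270.17 = 41.08
Import duty = 10270.17 × 9.9% = 1016.75

CIF value: CHF 10270.17; import duty: CHF 1016.75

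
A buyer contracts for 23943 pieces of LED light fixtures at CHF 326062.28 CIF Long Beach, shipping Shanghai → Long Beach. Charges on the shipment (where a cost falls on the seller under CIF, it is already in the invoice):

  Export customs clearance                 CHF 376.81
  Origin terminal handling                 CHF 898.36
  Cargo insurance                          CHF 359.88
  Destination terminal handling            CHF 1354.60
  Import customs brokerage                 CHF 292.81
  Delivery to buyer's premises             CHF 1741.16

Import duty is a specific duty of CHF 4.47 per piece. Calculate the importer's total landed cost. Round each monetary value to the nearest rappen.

CIF: the seller pays costs through ocean freight and marine insurance to the destination port.
Already in the invoice (seller's account under CIF): export clearance, origin terminal, insurance — exclude.
The CIF price already equals the CIF value: 326062.28
Import duty = 23943 × 4.47 = 107025.21
Buyer bears: destination terminal 1354.60 + brokerage 292.81 + delivery 1741.16 + duty 107025.21 = 110413.78
Landed cost = invoice 326062.28 + 110413.78 = 436476.06

Total landed cost: CHF 436476.06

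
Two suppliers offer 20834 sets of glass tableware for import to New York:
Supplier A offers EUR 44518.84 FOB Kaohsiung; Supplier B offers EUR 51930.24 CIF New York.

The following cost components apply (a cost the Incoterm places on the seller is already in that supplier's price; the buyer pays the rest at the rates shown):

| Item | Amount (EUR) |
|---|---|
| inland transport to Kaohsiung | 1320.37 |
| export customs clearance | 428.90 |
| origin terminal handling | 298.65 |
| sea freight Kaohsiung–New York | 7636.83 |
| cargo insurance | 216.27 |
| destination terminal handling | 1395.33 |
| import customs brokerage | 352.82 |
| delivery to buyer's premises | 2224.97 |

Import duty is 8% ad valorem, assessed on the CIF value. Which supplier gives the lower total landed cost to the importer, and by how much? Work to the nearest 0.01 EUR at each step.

Supplier A (FOB):
CIF value = FOB price + freight + insurance = 44518.84 + 7636.83 + 216.27 = 52371.94
Import duty = 52371.94 × 8% = 4189.76
Buyer bears (A): 7636.83 + 216.27 + 1395.33 + 352.82 + 2224.97 = 11826.22
Landed cost (A) = invoice 44518.84 + 11826.22 + duty 4189.76 = 60534.82
Supplier B (CIF):
The CIF price already equals the CIF value: 51930.24
Import duty = 51930.24 × 8% = 4154.42
Buyer bears (B): 1395.33 + 352.82 + 2224.97 = 3973.12
Landed cost (B) = invoice 51930.24 + 3973.12 + duty 4154.42 = 60057.78
Difference = |60534.82 − 60057.78| = 477.04

Supplier B is cheaper by EUR 477.04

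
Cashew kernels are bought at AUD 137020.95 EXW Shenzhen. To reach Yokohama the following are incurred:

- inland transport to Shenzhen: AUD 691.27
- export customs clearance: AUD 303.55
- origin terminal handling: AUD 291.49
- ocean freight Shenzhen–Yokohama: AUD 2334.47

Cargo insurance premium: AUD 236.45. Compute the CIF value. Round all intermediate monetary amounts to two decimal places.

CIF = EXW price + pre-shipment costs + freight + insurance
CIF = 137020.95 + 691.27 + 303.55 + 291.49 + 2334.47 + 236.45 = 140878.18

CIF value: AUD 140878.18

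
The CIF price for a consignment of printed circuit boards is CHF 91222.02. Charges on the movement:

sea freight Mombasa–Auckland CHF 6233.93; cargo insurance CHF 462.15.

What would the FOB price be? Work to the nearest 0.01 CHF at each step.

FOB price: CHF 84525.94

From CIF to FOB, the seller no longer bears: freight, insurance.
FOB price = 91222.02 − 6233.93 − 462.15 = 84525.94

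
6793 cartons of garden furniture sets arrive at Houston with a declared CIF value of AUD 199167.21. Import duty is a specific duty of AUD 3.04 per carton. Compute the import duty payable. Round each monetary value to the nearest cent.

Import duty = 6793 × 3.04 = 20650.72

Import duty: AUD 20650.72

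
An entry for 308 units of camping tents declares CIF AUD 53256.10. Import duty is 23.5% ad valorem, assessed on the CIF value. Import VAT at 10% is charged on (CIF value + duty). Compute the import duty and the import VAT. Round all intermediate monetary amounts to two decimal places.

Import duty: AUD 12515.18; import VAT: AUD 6577.13

Import duty = 53256.10 × 23.5% = 12515.18
VAT base = CIF + duty = 53256.10 + 12515.18 = 65771.28
Import VAT = 65771.28 × 10% = 6577.13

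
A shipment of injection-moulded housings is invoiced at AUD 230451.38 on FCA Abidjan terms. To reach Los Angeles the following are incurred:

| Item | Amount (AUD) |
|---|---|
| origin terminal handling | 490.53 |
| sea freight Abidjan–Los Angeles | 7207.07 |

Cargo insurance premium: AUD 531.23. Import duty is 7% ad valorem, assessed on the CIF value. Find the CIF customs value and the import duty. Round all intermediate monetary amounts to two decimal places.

CIF = FCA price + pre-shipment costs + freight + insurance
CIF = 230451.38 + 490.53 + 7207.07 + 531.23 = 238680.21
Import duty = 238680.21 × 7% = 16707.61

CIF value: AUD 238680.21; import duty: AUD 16707.61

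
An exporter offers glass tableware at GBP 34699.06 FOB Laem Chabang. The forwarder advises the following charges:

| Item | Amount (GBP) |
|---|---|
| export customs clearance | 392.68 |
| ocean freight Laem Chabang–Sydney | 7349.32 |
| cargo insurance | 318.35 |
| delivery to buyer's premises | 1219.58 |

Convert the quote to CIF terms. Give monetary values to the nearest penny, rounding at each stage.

CIF price: GBP 42366.73

Not relevant to the conversion: export clearance — on the seller under both FOB and CIF; already in the FOB price and stays in the CIF price. delivery — on the buyer under both terms; not part of either seller's price.
From FOB to CIF, the seller additionally bears: freight, insurance.
CIF price = 34699.06 + 7349.32 + 318.35 = 42366.73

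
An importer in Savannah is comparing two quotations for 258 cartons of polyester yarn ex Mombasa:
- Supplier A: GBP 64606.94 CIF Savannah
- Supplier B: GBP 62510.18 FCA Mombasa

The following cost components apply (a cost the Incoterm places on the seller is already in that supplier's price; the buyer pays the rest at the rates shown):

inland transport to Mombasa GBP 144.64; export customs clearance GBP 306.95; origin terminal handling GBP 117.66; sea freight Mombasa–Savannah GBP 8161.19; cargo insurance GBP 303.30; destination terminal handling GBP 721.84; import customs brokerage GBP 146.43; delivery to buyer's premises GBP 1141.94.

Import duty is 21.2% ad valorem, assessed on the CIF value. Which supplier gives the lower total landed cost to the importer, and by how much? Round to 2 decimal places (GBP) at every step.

Supplier A (CIF):
The CIF price already equals the CIF value: 64606.94
Import duty = 64606.94 × 21.2% = 13696.67
Buyer bears (A): 721.84 + 146.43 + 1141.94 = 2010.21
Landed cost (A) = invoice 64606.94 + 2010.21 + duty 13696.67 = 80313.82
Supplier B (FCA):
CIF value = FCA price + origin terminal + freight + insurance = 62510.18 + 117.66 + 8161.19 + 303.30 = 71092.33
Import duty = 71092.33 × 21.2% = 15071.57
Buyer bears (B): 117.66 + 8161.19 + 303.30 + 721.84 + 146.43 + 1141.94 = 10592.36
Landed cost (B) = invoice 62510.18 + 10592.36 + duty 15071.57 = 88174.11
Difference = |80313.82 − 88174.11| = 7860.29

Supplier A is cheaper by GBP 7860.29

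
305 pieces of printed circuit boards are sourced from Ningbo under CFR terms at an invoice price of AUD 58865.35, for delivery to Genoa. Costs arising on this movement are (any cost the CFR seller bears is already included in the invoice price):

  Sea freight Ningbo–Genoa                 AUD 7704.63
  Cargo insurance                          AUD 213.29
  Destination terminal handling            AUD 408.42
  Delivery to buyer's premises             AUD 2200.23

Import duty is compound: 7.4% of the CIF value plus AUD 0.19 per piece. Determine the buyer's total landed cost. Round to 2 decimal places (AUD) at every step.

Total landed cost: AUD 66117.06

CFR: the seller pays costs through ocean freight to the destination port, but not insurance.
Already in the invoice (seller's account under CFR): freight — exclude.
CIF value = CFR price + insurance = 58865.35 + 213.29 = 59078.64
Ad valorem component: 59078.64 × 7.4% = 4371.82
Specific component: 305 × 0.19 = 57.95
Import duty = 4371.82 + 57.95 = 4429.77
Buyer bears: insurance 213.29 + destination terminal 408.42 + delivery 2200.23 + duty 4429.77 = 7251.71
Landed cost = invoice 58865.35 + 7251.71 = 66117.06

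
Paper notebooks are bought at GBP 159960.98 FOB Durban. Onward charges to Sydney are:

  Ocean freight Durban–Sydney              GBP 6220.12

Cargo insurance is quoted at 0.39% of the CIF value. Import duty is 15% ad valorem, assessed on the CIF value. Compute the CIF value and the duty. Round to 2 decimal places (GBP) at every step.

CIF value: GBP 166831.74; import duty: GBP 25024.76

Let C be the CIF value. C = FOB price + freight + 0.39% × C
C − 0.39% × C = 159960.98 + 6220.12
0.9961 × C = 166181.10
C = 166181.10 / 0.9961 = 166831.74
Insurance premium = 0.39% × 166831.74 = 650.64
Import duty = 166831.74 × 15% = 25024.76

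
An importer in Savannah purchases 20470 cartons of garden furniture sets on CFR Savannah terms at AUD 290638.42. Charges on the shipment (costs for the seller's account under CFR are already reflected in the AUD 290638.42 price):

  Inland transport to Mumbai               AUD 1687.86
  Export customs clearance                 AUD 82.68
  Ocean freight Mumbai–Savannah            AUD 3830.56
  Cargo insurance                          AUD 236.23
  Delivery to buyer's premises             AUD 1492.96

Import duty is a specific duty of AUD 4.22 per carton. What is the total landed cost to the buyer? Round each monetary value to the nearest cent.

Total landed cost: AUD 378751.01

CFR: the seller pays costs through ocean freight to the destination port, but not insurance.
Already in the invoice (seller's account under CFR): inland to port, export clearance, freight — exclude.
CIF value = CFR price + insurance = 290638.42 + 236.23 = 290874.65
Import duty = 20470 × 4.22 = 86383.40
Buyer bears: insurance 236.23 + delivery 1492.96 + duty 86383.40 = 88112.59
Landed cost = invoice 290638.42 + 88112.59 = 378751.01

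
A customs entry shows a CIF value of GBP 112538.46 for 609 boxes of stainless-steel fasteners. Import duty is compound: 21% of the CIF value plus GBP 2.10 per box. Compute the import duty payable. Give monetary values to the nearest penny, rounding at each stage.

Import duty: GBP 24911.98

Ad valorem component: 112538.46 × 21% = 23633.08
Specific component: 609 × 2.10 = 1278.90
Import duty = 23633.08 + 1278.90 = 24911.98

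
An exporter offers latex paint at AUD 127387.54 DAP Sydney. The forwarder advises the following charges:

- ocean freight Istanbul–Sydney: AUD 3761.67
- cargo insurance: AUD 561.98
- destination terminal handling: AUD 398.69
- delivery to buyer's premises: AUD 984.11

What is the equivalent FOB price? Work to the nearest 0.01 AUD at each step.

FOB price: AUD 121681.09

From DAP to FOB, the seller no longer bears: freight, insurance, destination terminal, delivery.
FOB price = 127387.54 − 3761.67 − 561.98 − 398.69 − 984.11 = 121681.09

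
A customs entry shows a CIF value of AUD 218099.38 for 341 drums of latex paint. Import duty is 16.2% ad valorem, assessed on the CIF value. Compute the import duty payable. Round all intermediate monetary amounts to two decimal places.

Import duty: AUD 35332.10

Import duty = 218099.38 × 16.2% = 35332.10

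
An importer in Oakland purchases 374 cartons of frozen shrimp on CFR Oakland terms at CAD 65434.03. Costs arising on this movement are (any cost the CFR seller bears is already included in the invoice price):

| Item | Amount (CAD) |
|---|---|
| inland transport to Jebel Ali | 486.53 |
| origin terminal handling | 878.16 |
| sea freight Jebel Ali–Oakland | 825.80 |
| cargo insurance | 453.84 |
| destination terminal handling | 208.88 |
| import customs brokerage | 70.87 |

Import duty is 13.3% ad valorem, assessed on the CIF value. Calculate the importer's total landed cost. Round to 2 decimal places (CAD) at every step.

Total landed cost: CAD 74930.71

CFR: the seller pays costs through ocean freight to the destination port, but not insurance.
Already in the invoice (seller's account under CFR): inland to port, origin terminal, freight — exclude.
CIF value = CFR price + insurance = 65434.03 + 453.84 = 65887.87
Import duty = 65887.87 × 13.3% = 8763.09
Buyer bears: insurance 453.84 + destination terminal 208.88 + brokerage 70.87 + duty 8763.09 = 9496.68
Landed cost = invoice 65434.03 + 9496.68 = 74930.71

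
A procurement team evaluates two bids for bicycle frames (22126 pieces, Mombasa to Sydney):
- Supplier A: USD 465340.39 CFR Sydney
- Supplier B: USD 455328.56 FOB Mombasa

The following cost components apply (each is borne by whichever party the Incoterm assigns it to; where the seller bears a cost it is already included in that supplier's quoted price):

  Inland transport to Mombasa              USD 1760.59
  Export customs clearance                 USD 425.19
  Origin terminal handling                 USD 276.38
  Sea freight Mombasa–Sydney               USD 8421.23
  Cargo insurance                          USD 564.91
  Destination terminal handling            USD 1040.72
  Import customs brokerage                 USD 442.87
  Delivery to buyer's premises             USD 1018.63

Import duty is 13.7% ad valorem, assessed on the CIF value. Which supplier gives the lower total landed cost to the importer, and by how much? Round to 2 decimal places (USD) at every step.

Supplier B is cheaper by USD 1808.52

Supplier A (CFR):
CIF value = CFR price + insurance = 465340.39 + 564.91 = 465905.30
Import duty = 465905.30 × 13.7% = 63829.03
Buyer bears (A): 564.91 + 1040.72 + 442.87 + 1018.63 = 3067.13
Landed cost (A) = invoice 465340.39 + 3067.13 + duty 63829.03 = 532236.55
Supplier B (FOB):
CIF value = FOB price + freight + insurance = 455328.56 + 8421.23 + 564.91 = 464314.70
Import duty = 464314.70 × 13.7% = 63611.11
Buyer bears (B): 8421.23 + 564.91 + 1040.72 + 442.87 + 1018.63 = 11488.36
Landed cost (B) = invoice 455328.56 + 11488.36 + duty 63611.11 = 530428.03
Difference = |532236.55 − 530428.03| = 1808.52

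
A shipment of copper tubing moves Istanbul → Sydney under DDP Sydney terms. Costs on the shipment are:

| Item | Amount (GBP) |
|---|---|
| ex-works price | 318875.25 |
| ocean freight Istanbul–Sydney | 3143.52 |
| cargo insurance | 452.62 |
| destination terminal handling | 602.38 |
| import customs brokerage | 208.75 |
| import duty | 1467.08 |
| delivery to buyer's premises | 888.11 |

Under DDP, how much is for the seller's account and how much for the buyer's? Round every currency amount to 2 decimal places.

Seller: GBP 325637.71; buyer: GBP 0.00

DDP: the seller bears all costs including import duty.
Seller's account: goods 318875.25 + freight 3143.52 + insurance 452.62 + destination terminal 602.38 + brokerage 208.75 + duty 1467.08 + delivery 888.11 = 325637.71
Buyer's account: 0.00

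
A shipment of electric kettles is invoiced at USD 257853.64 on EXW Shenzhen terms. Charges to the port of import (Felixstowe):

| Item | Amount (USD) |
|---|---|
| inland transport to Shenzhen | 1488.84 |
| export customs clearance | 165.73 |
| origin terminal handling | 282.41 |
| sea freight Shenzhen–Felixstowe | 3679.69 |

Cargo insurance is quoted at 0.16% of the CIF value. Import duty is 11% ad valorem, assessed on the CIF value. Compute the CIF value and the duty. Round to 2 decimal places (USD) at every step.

CIF value: USD 263892.54; import duty: USD 29028.18

Let C be the CIF value. C = EXW price + pre-shipment costs + freight + 0.16% × C
C − 0.16% × C = 257853.64 + 1488.84 + 165.73 + 282.41 + 3679.69
0.9984 × C = 263470.31
C = 263470.31 / 0.9984 = 263892.54
Insurance premium = 0.16% × 263892.54 = 422.23
Import duty = 263892.54 × 11% = 29028.18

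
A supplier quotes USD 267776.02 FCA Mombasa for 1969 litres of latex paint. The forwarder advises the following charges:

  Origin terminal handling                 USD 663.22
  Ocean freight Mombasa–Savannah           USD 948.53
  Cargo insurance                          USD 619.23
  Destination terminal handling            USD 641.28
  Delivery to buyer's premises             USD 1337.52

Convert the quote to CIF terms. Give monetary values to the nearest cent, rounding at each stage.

Not relevant to the conversion: delivery, destination terminal — on the buyer under both terms; not part of either seller's price.
From FCA to CIF, the seller additionally bears: origin terminal, freight, insurance.
CIF price = 267776.02 + 663.22 + 948.53 + 619.23 = 270007.00

CIF price: USD 270007.00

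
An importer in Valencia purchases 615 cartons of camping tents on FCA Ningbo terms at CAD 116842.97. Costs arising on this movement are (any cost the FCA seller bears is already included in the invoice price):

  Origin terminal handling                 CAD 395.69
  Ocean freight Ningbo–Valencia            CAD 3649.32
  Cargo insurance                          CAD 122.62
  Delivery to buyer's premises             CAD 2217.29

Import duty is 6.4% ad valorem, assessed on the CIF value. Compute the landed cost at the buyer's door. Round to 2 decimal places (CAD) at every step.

FCA: the seller delivers export-cleared goods to the carrier; the buyer bears costs from that point.
CIF value = FCA price + origin terminal + freight + insurance = 116842.97 + 395.69 + 3649.32 + 122.62 = 121010.60
Import duty = 121010.60 × 6.4% = 7744.68
Buyer bears: origin terminal 395.69 + freight 3649.32 + insurance 122.62 + delivery 2217.29 + duty 7744.68 = 14129.60
Landed cost = invoice 116842.97 + 14129.60 = 130972.57

Total landed cost: CAD 130972.57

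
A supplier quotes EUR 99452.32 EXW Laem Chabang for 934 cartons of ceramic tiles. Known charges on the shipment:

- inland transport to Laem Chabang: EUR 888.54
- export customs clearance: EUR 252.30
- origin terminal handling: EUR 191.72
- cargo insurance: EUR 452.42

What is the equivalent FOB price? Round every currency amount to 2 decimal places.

FOB price: EUR 100784.88

Not relevant to the conversion: insurance — on the buyer under both terms; not part of either seller's price.
From EXW to FOB, the seller additionally bears: inland to port, export clearance, origin terminal.
FOB price = 99452.32 + 888.54 + 252.30 + 191.72 = 100784.88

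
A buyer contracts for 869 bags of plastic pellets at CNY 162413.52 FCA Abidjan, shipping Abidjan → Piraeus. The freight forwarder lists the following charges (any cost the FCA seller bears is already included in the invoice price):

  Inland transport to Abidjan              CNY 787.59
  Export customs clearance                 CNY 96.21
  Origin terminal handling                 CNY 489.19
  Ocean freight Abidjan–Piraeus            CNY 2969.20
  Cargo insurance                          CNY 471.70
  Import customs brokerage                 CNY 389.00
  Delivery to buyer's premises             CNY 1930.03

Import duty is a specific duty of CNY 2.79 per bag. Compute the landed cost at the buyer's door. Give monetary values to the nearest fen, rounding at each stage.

Total landed cost: CNY 171087.15

FCA: the seller delivers export-cleared goods to the carrier; the buyer bears costs from that point.
Already in the invoice (seller's account under FCA): inland to port, export clearance — exclude.
CIF value = FCA price + origin terminal + freight + insurance = 162413.52 + 489.19 + 2969.20 + 471.70 = 166343.61
Import duty = 869 × 2.79 = 2424.51
Buyer bears: origin terminal 489.19 + freight 2969.20 + insurance 471.70 + brokerage 389.00 + delivery 1930.03 + duty 2424.51 = 8673.63
Landed cost = invoice 162413.52 + 8673.63 = 171087.15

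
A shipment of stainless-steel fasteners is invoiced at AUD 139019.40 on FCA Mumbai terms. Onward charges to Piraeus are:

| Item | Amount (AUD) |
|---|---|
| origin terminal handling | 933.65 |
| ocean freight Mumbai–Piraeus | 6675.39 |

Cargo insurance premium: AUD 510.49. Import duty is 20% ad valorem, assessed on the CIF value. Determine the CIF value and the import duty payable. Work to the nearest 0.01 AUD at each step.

CIF = FCA price + pre-shipment costs + freight + insurance
CIF = 139019.40 + 933.65 + 6675.39 + 510.49 = 147138.93
Import duty = 147138.93 × 20% = 29427.79

CIF value: AUD 147138.93; import duty: AUD 29427.79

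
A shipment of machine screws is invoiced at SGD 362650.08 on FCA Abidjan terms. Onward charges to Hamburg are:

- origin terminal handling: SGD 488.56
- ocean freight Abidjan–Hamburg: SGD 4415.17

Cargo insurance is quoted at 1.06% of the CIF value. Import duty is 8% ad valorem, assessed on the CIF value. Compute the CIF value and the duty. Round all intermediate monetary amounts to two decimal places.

Let C be the CIF value. C = FCA price + pre-shipment costs + freight + 1.06% × C
C − 1.06% × C = 362650.08 + 488.56 + 4415.17
0.9894 × C = 367553.81
C = 367553.81 / 0.9894 = 371491.62
Insurance premium = 1.06% × 371491.62 = 3937.81
Import duty = 371491.62 × 8% = 29719.33

CIF value: SGD 371491.62; import duty: SGD 29719.33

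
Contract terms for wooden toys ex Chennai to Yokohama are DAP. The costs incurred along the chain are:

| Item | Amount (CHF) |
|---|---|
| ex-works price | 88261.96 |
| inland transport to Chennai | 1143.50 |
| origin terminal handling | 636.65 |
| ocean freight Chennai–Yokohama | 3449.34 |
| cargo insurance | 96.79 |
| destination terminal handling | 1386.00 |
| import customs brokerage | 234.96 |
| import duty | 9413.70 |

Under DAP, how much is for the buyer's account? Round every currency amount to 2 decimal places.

DAP: the seller bears all costs to the named destination except import duty and clearance.
Seller's account: goods 88261.96 + inland to port 1143.50 + origin terminal 636.65 + freight 3449.34 + insurance 96.79 + destination terminal 1386.00 = 94974.24
Buyer's account: brokerage 234.96 + duty 9413.70 = 9648.66

Buyer's account: CHF 9648.66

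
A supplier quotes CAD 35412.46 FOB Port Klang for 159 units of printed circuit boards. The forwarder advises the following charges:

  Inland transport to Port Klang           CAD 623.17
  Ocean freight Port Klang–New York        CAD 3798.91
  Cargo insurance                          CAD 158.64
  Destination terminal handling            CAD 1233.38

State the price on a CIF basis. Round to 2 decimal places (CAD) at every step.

Not relevant to the conversion: inland to port — on the seller under both FOB and CIF; already in the FOB price and stays in the CIF price. destination terminal — on the buyer under both terms; not part of either seller's price.
From FOB to CIF, the seller additionally bears: freight, insurance.
CIF price = 35412.46 + 3798.91 + 158.64 = 39370.01

CIF price: CAD 39370.01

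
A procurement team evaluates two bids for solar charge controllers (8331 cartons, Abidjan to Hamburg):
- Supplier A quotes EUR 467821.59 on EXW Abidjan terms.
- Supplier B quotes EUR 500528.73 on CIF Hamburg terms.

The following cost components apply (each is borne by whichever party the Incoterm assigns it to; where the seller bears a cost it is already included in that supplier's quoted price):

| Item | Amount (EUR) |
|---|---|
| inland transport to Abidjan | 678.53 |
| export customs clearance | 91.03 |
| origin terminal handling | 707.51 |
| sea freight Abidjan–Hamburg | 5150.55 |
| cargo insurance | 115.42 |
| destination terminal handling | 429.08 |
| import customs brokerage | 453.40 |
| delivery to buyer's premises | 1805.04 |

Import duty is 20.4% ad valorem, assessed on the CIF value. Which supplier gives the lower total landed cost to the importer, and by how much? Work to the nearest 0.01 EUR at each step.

Supplier A is cheaper by EUR 31260.78

Supplier A (EXW):
CIF value = EXW price + inland to port + export clearance + origin terminal + freight + insurance = 467821.59 + 678.53 + 91.03 + 707.51 + 5150.55 + 115.42 = 474564.63
Import duty = 474564.63 × 20.4% = 96811.18
Buyer bears (A): 678.53 + 91.03 + 707.51 + 5150.55 + 115.42 + 429.08 + 453.40 + 1805.04 = 9430.56
Landed cost (A) = invoice 467821.59 + 9430.56 + duty 96811.18 = 574063.33
Supplier B (CIF):
The CIF price already equals the CIF value: 500528.73
Import duty = 500528.73 × 20.4% = 102107.86
Buyer bears (B): 429.08 + 453.40 + 1805.04 = 2687.52
Landed cost (B) = invoice 500528.73 + 2687.52 + duty 102107.86 = 605324.11
Difference = |574063.33 − 605324.11| = 31260.78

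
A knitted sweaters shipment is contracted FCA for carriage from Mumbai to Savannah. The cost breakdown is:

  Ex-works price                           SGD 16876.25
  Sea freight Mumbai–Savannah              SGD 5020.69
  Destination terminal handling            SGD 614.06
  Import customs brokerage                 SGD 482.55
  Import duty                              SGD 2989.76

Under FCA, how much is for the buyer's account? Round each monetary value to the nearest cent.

Buyer's account: SGD 9107.06

FCA: the seller delivers export-cleared goods to the carrier; the buyer bears costs from that point.
Seller's account: goods 16876.25 = 16876.25
Buyer's account: freight 5020.69 + destination terminal 614.06 + brokerage 482.55 + duty 2989.76 = 9107.06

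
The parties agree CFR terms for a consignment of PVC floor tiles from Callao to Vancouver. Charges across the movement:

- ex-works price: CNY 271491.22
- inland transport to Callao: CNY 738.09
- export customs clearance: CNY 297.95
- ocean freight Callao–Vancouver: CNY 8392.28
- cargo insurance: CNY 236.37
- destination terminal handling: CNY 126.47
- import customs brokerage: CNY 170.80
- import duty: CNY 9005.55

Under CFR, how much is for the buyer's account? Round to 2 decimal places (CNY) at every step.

CFR: the seller pays costs through ocean freight to the destination port, but not insurance.
Seller's account: goods 271491.22 + inland to port 738.09 + export clearance 297.95 + freight 8392.28 = 280919.54
Buyer's account: insurance 236.37 + destination terminal 126.47 + brokerage 170.80 + duty 9005.55 = 9539.19

Buyer's account: CNY 9539.19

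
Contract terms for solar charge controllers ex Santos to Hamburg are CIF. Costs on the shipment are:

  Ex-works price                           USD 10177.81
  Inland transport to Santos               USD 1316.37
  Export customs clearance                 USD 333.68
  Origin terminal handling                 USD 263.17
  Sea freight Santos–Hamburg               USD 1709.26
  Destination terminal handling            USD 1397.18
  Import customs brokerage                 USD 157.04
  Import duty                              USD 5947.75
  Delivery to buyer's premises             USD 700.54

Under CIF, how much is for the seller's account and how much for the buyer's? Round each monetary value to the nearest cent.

Seller: USD 13800.29; buyer: USD 8202.51

CIF: the seller pays costs through ocean freight and marine insurance to the destination port.
Seller's account: goods 10177.81 + inland to port 1316.37 + export clearance 333.68 + origin terminal 263.17 + freight 1709.26 = 13800.29
Buyer's account: destination terminal 1397.18 + brokerage 157.04 + duty 5947.75 + delivery 700.54 = 8202.51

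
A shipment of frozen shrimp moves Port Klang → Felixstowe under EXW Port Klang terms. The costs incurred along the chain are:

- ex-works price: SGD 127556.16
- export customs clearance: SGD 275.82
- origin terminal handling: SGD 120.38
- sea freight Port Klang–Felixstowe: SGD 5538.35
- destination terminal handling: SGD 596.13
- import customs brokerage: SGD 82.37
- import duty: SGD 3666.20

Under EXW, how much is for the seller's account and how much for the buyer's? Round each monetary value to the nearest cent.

EXW: the seller makes goods available at their premises; the buyer bears all onward costs.
Seller's account: goods 127556.16 = 127556.16
Buyer's account: export clearance 275.82 + origin terminal 120.38 + freight 5538.35 + destination terminal 596.13 + brokerage 82.37 + duty 3666.20 = 10279.25

Seller: SGD 127556.16; buyer: SGD 10279.25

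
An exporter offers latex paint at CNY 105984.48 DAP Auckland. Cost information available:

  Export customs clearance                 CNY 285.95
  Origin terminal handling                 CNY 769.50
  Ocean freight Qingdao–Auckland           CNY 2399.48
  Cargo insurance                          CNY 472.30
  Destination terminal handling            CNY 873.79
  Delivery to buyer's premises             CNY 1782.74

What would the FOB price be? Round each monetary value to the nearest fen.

FOB price: CNY 100456.17

Not relevant to the conversion: origin terminal, export clearance — on the seller under both DAP and FOB; already in the DAP price and stays in the FOB price.
From DAP to FOB, the seller no longer bears: freight, insurance, destination terminal, delivery.
FOB price = 105984.48 − 2399.48 − 472.30 − 873.79 − 1782.74 = 100456.17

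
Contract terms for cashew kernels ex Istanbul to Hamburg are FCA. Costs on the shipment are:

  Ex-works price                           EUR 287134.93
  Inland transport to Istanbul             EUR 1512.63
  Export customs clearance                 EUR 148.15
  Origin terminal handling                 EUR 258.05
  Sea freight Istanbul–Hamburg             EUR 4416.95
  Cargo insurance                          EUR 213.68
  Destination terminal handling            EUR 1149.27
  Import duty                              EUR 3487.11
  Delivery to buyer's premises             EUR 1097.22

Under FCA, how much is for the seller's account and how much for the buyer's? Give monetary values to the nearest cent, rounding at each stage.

FCA: the seller delivers export-cleared goods to the carrier; the buyer bears costs from that point.
Seller's account: goods 287134.93 + inland to port 1512.63 + export clearance 148.15 = 288795.71
Buyer's account: origin terminal 258.05 + freight 4416.95 + insurance 213.68 + destination terminal 1149.27 + duty 3487.11 + delivery 1097.22 = 10622.28

Seller: EUR 288795.71; buyer: EUR 10622.28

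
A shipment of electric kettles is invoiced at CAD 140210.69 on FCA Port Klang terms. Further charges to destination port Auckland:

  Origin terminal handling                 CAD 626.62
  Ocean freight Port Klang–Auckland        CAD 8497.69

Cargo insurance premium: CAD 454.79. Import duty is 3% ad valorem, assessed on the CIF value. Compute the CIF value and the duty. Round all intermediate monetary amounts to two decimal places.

CIF = FCA price + pre-shipment costs + freight + insurance
CIF = 140210.69 + 626.62 + 8497.69 + 454.79 = 149789.79
Import duty = 149789.79 × 3% = 4493.69

CIF value: CAD 149789.79; import duty: CAD 4493.69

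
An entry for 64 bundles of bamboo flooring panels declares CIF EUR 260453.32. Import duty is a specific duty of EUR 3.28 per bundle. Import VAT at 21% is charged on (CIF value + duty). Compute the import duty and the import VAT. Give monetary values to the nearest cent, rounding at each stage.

Import duty: EUR 209.92; import VAT: EUR 54739.28

Import duty = 64 × 3.28 = 209.92
VAT base = CIF + duty = 260453.32 + 209.92 = 260663.24
Import VAT = 260663.24 × 21% = 54739.28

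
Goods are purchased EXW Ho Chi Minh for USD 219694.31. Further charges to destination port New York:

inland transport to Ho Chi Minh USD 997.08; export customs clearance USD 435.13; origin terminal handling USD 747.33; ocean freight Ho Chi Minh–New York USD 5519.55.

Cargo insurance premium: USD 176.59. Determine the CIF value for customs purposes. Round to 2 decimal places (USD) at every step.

CIF value: USD 227569.99

CIF = EXW price + pre-shipment costs + freight + insurance
CIF = 219694.31 + 997.08 + 435.13 + 747.33 + 5519.55 + 176.59 = 227569.99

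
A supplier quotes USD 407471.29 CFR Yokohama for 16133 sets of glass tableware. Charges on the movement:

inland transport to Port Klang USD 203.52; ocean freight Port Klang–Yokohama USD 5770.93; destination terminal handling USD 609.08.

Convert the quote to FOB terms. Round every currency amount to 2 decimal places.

FOB price: USD 401700.36

Not relevant to the conversion: inland to port — on the seller under both CFR and FOB; already in the CFR price and stays in the FOB price. destination terminal — on the buyer under both terms; not part of either seller's price.
From CFR to FOB, the seller no longer bears: freight.
FOB price = 407471.29 − 5770.93 = 401700.36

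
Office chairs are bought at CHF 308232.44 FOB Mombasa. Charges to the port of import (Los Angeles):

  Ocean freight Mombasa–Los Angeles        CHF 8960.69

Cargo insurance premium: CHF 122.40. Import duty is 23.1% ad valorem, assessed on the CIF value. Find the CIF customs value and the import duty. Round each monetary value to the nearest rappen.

CIF = FOB price + freight + insurance
CIF = 308232.44 + 8960.69 + 122.40 = 317315.53
Import duty = 317315.53 × 23.1% = 73299.89

CIF value: CHF 317315.53; import duty: CHF 73299.89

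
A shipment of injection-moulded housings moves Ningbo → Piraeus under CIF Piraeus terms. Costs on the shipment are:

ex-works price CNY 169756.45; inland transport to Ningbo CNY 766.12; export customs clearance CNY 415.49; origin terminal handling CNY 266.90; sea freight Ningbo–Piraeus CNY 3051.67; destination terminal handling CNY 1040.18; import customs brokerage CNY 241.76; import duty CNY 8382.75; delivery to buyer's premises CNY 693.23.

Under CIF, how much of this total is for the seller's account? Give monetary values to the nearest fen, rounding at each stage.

CIF: the seller pays costs through ocean freight and marine insurance to the destination port.
Seller's account: goods 169756.45 + inland to port 766.12 + export clearance 415.49 + origin terminal 266.90 + freight 3051.67 = 174256.63
Buyer's account: destination terminal 1040.18 + brokerage 241.76 + duty 8382.75 + delivery 693.23 = 10357.92

Seller's account: CNY 174256.63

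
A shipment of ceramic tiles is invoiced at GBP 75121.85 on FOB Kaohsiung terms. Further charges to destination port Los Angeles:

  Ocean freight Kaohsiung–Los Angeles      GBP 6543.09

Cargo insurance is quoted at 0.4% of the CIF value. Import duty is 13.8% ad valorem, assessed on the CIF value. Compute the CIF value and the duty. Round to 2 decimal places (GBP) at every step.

CIF value: GBP 81992.91; import duty: GBP 11315.02

Let C be the CIF value. C = FOB price + freight + 0.4% × C
C − 0.4% × C = 75121.85 + 6543.09
0.996 × C = 81664.94
C = 81664.94 / 0.996 = 81992.91
Insurance premium = 0.4% × 81992.91 = 327.97
Import duty = 81992.91 × 13.8% = 11315.02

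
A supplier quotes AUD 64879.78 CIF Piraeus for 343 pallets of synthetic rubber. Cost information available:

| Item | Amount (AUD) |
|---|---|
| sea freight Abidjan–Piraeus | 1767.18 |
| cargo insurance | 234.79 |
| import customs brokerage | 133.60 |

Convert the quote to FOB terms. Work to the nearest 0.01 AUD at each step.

Not relevant to the conversion: brokerage — on the buyer under both terms; not part of either seller's price.
From CIF to FOB, the seller no longer bears: freight, insurance.
FOB price = 64879.78 − 1767.18 − 234.79 = 62877.81

FOB price: AUD 62877.81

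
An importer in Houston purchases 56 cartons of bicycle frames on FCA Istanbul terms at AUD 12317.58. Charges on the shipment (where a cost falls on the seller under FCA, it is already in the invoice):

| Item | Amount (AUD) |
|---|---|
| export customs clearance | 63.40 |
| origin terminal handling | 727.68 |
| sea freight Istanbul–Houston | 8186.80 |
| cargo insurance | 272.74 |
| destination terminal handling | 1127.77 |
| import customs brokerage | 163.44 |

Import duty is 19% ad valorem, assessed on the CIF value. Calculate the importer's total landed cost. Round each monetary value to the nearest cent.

Total landed cost: AUD 26881.92

FCA: the seller delivers export-cleared goods to the carrier; the buyer bears costs from that point.
Already in the invoice (seller's account under FCA): export clearance — exclude.
CIF value = FCA price + origin terminal + freight + insurance = 12317.58 + 727.68 + 8186.80 + 272.74 = 21504.80
Import duty = 21504.80 × 19% = 4085.91
Buyer bears: origin terminal 727.68 + freight 8186.80 + insurance 272.74 + destination terminal 1127.77 + brokerage 163.44 + duty 4085.91 = 14564.34
Landed cost = invoice 12317.58 + 14564.34 = 26881.92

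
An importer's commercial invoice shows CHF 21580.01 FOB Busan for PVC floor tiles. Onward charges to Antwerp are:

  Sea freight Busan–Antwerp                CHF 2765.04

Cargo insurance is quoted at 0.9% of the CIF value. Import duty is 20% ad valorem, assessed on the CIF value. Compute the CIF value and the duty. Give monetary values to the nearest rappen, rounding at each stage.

Let C be the CIF value. C = FOB price + freight + 0.9% × C
C − 0.9% × C = 21580.01 + 2765.04
0.991 × C = 24345.05
C = 24345.05 / 0.991 = 24566.15
Insurance premium = 0.9% × 24566.15 = 221.10
Import duty = 24566.15 × 20% = 4913.23

CIF value: CHF 24566.15; import duty: CHF 4913.23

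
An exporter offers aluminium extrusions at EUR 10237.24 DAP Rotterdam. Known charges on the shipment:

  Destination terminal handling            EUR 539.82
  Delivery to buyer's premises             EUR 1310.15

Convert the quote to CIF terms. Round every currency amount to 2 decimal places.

CIF price: EUR 8387.27

From DAP to CIF, the seller no longer bears: destination terminal, delivery.
CIF price = 10237.24 − 539.82 − 1310.15 = 8387.27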